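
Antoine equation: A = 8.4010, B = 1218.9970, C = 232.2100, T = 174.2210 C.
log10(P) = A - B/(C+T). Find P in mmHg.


C+T = 406.4310
B/(C+T) = 2.9993
log10(P) = 8.4010 - 2.9993 = 5.4017
P = 10^5.4017 = 252190.2493 mmHg

252190.2493 mmHg


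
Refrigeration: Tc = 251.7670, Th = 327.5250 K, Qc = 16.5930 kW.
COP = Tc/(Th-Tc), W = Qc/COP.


COP = 251.7670 / 75.7580 = 3.3233
W = 16.5930 / 3.3233 = 4.9929 kW

COP = 3.3233, W = 4.9929 kW


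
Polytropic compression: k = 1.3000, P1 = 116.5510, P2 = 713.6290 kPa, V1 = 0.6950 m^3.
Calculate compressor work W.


(k-1)/k = 0.2308
(P2/P1)^exp = 1.5192
W = 4.3333 * 116.5510 * 0.6950 * (1.5192 - 1) = 182.2340 kJ

182.2340 kJ


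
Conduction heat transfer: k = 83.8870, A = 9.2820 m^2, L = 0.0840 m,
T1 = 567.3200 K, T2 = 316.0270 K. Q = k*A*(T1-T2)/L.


dT = 251.2930 K
Q = 83.8870 * 9.2820 * 251.2930 / 0.0840 = 2329363.8560 W

2329363.8560 W


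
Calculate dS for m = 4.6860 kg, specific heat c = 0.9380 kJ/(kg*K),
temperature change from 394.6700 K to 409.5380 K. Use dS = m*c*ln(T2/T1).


T2/T1 = 1.0377
ln(T2/T1) = 0.0370
dS = 4.6860 * 0.9380 * 0.0370 = 0.1625 kJ/K

0.1625 kJ/K


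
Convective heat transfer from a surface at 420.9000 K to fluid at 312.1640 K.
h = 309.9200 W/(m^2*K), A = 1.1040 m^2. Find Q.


dT = 108.7360 K
Q = 309.9200 * 1.1040 * 108.7360 = 37204.2051 W

37204.2051 W


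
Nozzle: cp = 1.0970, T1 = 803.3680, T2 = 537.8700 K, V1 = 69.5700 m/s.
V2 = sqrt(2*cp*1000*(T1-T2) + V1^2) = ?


dT = 265.4980 K
2*cp*1000*dT = 582502.6120
V1^2 = 4839.9849
V2 = sqrt(587342.5969) = 766.3828 m/s

766.3828 m/s


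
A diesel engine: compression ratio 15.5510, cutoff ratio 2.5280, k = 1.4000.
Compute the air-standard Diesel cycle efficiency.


r^(k-1) = 2.9971
rc^k = 3.6634
eta = 0.5846 = 58.4581%

58.4581%


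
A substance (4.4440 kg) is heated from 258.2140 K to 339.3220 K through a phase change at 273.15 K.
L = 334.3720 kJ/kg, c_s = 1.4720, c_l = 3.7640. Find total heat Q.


Q1 (sensible, solid) = 4.4440 * 1.4720 * 14.9360 = 97.7049 kJ
Q2 (latent) = 4.4440 * 334.3720 = 1485.9492 kJ
Q3 (sensible, liquid) = 4.4440 * 3.7640 * 66.1720 = 1106.8733 kJ
Q_total = 2690.5274 kJ

2690.5274 kJ


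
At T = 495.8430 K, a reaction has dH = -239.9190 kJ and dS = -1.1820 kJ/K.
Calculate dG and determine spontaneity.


T*dS = 495.8430 * -1.1820 = -586.0864 kJ
dG = -239.9190 + 586.0864 = 346.1674 kJ (non-spontaneous)

dG = 346.1674 kJ, non-spontaneous


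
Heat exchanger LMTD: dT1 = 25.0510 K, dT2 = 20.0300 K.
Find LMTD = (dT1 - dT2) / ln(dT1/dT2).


dT1/dT2 = 1.2507
ln(dT1/dT2) = 0.2237
LMTD = 5.0210 / 0.2237 = 22.4470 K

22.4470 K


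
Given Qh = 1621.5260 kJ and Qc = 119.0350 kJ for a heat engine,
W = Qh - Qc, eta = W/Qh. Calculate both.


W = 1621.5260 - 119.0350 = 1502.4910 kJ
eta = 1502.4910 / 1621.5260 = 0.9266 = 92.6591%

W = 1502.4910 kJ, eta = 92.6591%


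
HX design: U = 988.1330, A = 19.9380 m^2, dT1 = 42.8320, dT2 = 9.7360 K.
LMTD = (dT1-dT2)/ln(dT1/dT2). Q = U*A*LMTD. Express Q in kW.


LMTD = 22.3402 K
Q = 988.1330 * 19.9380 * 22.3402 = 440133.0693 W = 440.1331 kW

440.1331 kW


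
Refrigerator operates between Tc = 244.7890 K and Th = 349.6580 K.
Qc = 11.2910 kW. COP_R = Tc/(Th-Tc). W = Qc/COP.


COP = 244.7890 / 104.8690 = 2.3342
W = 11.2910 / 2.3342 = 4.8371 kW

COP = 2.3342, W = 4.8371 kW


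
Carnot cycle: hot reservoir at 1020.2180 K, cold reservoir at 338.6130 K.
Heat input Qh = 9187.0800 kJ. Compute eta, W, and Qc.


eta = 1 - 338.6130/1020.2180 = 0.6681
W = 0.6681 * 9187.0800 = 6137.8643 kJ
Qc = 9187.0800 - 6137.8643 = 3049.2157 kJ

eta = 66.8097%, W = 6137.8643 kJ, Qc = 3049.2157 kJ


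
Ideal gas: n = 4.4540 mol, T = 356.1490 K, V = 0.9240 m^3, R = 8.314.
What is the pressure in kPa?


P = nRT/V = 4.4540 * 8.314 * 356.1490 / 0.9240
= 13188.3955 / 0.9240 = 14273.1553 Pa = 14.2732 kPa

14.2732 kPa


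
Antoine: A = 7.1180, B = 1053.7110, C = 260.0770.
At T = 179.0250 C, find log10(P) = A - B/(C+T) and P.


C+T = 439.1020
B/(C+T) = 2.3997
log10(P) = 7.1180 - 2.3997 = 4.7183
P = 10^4.7183 = 52276.2845 mmHg

52276.2845 mmHg


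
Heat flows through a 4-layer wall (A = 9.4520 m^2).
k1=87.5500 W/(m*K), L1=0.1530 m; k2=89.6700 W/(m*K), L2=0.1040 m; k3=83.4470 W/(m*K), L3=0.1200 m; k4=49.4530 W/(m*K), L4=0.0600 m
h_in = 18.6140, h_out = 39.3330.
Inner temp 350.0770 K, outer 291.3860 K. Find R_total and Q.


R_conv_in = 1/(18.6140*9.4520) = 0.0057
R_1 = 0.1530/(87.5500*9.4520) = 0.0002
R_2 = 0.1040/(89.6700*9.4520) = 0.0001
R_3 = 0.1200/(83.4470*9.4520) = 0.0002
R_4 = 0.0600/(49.4530*9.4520) = 0.0001
R_conv_out = 1/(39.3330*9.4520) = 0.0027
R_total = 0.0090 K/W
Q = 58.6910 / 0.0090 = 6549.1191 W

R_total = 0.0090 K/W, Q = 6549.1191 W


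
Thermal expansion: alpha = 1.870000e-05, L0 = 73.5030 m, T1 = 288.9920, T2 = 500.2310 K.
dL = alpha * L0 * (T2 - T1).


dT = 211.2390 K
dL = 1.870000e-05 * 73.5030 * 211.2390 = 0.290349 m
L_final = 73.793349 m

dL = 0.290349 m


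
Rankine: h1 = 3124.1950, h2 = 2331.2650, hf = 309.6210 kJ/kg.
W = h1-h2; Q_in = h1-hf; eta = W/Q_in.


W = 792.9300 kJ/kg
Q_in = 2814.5740 kJ/kg
eta = 0.2817 = 28.1723%

eta = 28.1723%


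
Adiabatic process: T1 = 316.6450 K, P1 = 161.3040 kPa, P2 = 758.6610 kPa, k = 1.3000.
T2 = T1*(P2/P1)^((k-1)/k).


(k-1)/k = 0.2308
(P2/P1)^exp = 1.4295
T2 = 316.6450 * 1.4295 = 452.6291 K

452.6291 K


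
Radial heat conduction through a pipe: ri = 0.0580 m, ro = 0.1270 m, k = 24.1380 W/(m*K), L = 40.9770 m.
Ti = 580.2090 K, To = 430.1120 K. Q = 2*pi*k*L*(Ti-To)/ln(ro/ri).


dT = 150.0970 K
ln(ro/ri) = 0.7837
Q = 2*pi*24.1380*40.9770*150.0970 / 0.7837 = 1190197.5501 W

1190197.5501 W


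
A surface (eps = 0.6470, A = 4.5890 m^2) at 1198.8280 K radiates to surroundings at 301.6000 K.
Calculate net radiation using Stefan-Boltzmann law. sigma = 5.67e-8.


T^4 = 2.0655e+12
Tsurr^4 = 8.2742e+09
Q = 0.6470 * 5.67e-8 * 4.5890 * 2.0572e+12 = 346329.6576 W

346329.6576 W


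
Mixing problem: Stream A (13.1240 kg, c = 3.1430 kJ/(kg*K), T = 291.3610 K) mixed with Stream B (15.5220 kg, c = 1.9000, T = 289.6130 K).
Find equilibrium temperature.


num = 20559.4805
den = 70.7405
Tf = 290.6323 K

290.6323 K


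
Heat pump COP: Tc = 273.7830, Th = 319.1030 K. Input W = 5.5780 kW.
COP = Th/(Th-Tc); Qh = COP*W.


COP = 319.1030 / 45.3200 = 7.0411
Qh = 7.0411 * 5.5780 = 39.2753 kW

COP = 7.0411, Qh = 39.2753 kW


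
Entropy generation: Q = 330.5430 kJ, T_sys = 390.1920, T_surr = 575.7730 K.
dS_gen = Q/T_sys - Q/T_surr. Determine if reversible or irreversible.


dS_sys = 330.5430/390.1920 = 0.8471 kJ/K
dS_surr = -330.5430/575.7730 = -0.5741 kJ/K
dS_gen = 0.8471 - 0.5741 = 0.2730 kJ/K (irreversible)

dS_gen = 0.2730 kJ/K, irreversible


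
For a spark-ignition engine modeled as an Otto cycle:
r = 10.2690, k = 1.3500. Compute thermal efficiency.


r^(k-1) = 2.2596
eta = 1 - 1/2.2596 = 0.5574 = 55.7447%

55.7447%


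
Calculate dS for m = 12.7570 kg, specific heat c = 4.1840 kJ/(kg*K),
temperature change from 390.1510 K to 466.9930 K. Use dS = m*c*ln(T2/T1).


T2/T1 = 1.1970
ln(T2/T1) = 0.1798
dS = 12.7570 * 4.1840 * 0.1798 = 9.5958 kJ/K

9.5958 kJ/K


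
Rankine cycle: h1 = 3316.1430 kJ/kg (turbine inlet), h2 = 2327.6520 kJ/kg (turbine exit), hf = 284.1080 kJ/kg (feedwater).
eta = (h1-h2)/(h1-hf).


W = 988.4910 kJ/kg
Q_in = 3032.0350 kJ/kg
eta = 0.3260 = 32.6016%

eta = 32.6016%


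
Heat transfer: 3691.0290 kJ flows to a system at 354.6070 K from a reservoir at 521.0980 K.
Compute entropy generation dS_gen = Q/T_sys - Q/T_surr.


dS_sys = 3691.0290/354.6070 = 10.4088 kJ/K
dS_surr = -3691.0290/521.0980 = -7.0832 kJ/K
dS_gen = 10.4088 - 7.0832 = 3.3256 kJ/K (irreversible)

dS_gen = 3.3256 kJ/K, irreversible


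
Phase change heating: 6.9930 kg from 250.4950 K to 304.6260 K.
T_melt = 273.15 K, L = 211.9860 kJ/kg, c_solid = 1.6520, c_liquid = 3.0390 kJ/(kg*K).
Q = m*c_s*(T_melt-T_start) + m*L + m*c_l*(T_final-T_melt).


Q1 (sensible, solid) = 6.9930 * 1.6520 * 22.6550 = 261.7204 kJ
Q2 (latent) = 6.9930 * 211.9860 = 1482.4181 kJ
Q3 (sensible, liquid) = 6.9930 * 3.0390 * 31.4760 = 668.9194 kJ
Q_total = 2413.0579 kJ

2413.0579 kJ


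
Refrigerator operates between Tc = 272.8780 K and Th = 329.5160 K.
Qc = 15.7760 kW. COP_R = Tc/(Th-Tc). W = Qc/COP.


COP = 272.8780 / 56.6380 = 4.8179
W = 15.7760 / 4.8179 = 3.2744 kW

COP = 4.8179, W = 3.2744 kW


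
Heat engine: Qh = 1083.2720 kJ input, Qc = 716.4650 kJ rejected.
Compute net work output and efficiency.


W = 1083.2720 - 716.4650 = 366.8070 kJ
eta = 366.8070 / 1083.2720 = 0.3386 = 33.8610%

W = 366.8070 kJ, eta = 33.8610%


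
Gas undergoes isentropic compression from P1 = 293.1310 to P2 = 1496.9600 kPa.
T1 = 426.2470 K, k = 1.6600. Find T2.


(k-1)/k = 0.3976
(P2/P1)^exp = 1.9123
T2 = 426.2470 * 1.9123 = 815.1065 K

815.1065 K


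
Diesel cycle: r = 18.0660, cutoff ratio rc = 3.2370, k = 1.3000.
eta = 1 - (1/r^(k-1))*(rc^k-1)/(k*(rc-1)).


r^(k-1) = 2.3826
rc^k = 4.6045
eta = 0.4798 = 47.9787%

47.9787%


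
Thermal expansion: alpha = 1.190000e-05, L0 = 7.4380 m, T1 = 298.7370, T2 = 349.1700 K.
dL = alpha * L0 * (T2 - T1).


dT = 50.4330 K
dL = 1.190000e-05 * 7.4380 * 50.4330 = 0.004464 m
L_final = 7.442464 m

dL = 0.004464 m


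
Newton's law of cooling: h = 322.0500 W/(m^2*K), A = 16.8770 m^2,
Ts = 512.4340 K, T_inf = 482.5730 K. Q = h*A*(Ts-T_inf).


dT = 29.8610 K
Q = 322.0500 * 16.8770 * 29.8610 = 162301.6374 W

162301.6374 W


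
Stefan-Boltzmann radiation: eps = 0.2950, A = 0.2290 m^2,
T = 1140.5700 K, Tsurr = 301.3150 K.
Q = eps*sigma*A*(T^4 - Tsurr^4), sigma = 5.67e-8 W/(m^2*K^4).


T^4 = 1.6923e+12
Tsurr^4 = 8.2430e+09
Q = 0.2950 * 5.67e-8 * 0.2290 * 1.6841e+12 = 6450.7146 W

6450.7146 W


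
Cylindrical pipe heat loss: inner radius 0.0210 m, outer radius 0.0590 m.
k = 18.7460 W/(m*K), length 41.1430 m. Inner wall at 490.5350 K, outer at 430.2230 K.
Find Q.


dT = 60.3120 K
ln(ro/ri) = 1.0330
Q = 2*pi*18.7460*41.1430*60.3120 / 1.0330 = 282931.6529 W

282931.6529 W


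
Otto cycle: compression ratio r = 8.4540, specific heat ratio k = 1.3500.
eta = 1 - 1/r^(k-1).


r^(k-1) = 2.1109
eta = 1 - 1/2.1109 = 0.5263 = 52.6273%

52.6273%


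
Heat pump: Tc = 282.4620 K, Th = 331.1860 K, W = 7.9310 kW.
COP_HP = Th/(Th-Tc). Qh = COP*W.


COP = 331.1860 / 48.7240 = 6.7972
Qh = 6.7972 * 7.9310 = 53.9085 kW

COP = 6.7972, Qh = 53.9085 kW


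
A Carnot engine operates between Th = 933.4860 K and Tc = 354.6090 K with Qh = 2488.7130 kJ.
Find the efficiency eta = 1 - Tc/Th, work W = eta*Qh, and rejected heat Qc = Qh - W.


eta = 1 - 354.6090/933.4860 = 0.6201
W = 0.6201 * 2488.7130 = 1543.3105 kJ
Qc = 2488.7130 - 1543.3105 = 945.4025 kJ

eta = 62.0124%, W = 1543.3105 kJ, Qc = 945.4025 kJ


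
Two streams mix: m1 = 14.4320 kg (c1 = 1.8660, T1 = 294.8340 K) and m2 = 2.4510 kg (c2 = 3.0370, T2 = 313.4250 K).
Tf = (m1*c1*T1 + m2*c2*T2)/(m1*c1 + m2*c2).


num = 10272.9502
den = 34.3738
Tf = 298.8599 K

298.8599 K


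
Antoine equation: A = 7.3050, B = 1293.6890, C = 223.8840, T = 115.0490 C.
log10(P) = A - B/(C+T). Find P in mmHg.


C+T = 338.9330
B/(C+T) = 3.8169
log10(P) = 7.3050 - 3.8169 = 3.4881
P = 10^3.4881 = 3076.4785 mmHg

3076.4785 mmHg


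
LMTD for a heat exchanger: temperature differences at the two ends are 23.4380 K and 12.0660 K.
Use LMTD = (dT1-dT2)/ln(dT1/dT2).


dT1/dT2 = 1.9425
ln(dT1/dT2) = 0.6640
LMTD = 11.3720 / 0.6640 = 17.1274 K

17.1274 K


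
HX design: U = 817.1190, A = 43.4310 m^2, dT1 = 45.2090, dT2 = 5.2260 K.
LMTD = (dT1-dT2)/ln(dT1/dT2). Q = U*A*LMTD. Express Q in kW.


LMTD = 18.5308 K
Q = 817.1190 * 43.4310 * 18.5308 = 657626.8165 W = 657.6268 kW

657.6268 kW


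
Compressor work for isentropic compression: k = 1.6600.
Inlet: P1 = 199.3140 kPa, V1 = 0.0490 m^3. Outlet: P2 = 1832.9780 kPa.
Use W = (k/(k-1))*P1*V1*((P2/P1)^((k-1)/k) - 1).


(k-1)/k = 0.3976
(P2/P1)^exp = 2.4162
W = 2.5152 * 199.3140 * 0.0490 * (2.4162 - 1) = 34.7865 kJ

34.7865 kJ


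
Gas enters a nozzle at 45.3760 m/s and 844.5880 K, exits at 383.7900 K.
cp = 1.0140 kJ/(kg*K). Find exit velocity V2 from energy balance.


dT = 460.7980 K
2*cp*1000*dT = 934498.3440
V1^2 = 2058.9814
V2 = sqrt(936557.3254) = 967.7589 m/s

967.7589 m/s


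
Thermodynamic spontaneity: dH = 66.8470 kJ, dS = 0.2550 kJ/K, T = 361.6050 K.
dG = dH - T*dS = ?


T*dS = 361.6050 * 0.2550 = 92.2093 kJ
dG = 66.8470 - 92.2093 = -25.3623 kJ (spontaneous)

dG = -25.3623 kJ, spontaneous


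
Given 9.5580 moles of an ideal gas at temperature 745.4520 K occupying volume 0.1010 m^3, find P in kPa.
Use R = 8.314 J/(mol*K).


P = nRT/V = 9.5580 * 8.314 * 745.4520 / 0.1010
= 59237.5012 / 0.1010 = 586509.9130 Pa = 586.5099 kPa

586.5099 kPa


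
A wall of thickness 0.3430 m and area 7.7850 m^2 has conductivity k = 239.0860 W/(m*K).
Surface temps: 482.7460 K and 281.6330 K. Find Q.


dT = 201.1130 K
Q = 239.0860 * 7.7850 * 201.1130 / 0.3430 = 1091336.7687 W

1091336.7687 W


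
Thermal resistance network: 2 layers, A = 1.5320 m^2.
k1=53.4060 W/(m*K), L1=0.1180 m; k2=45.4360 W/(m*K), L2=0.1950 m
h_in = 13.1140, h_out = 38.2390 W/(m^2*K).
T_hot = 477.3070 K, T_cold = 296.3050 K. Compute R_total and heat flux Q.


R_conv_in = 1/(13.1140*1.5320) = 0.0498
R_1 = 0.1180/(53.4060*1.5320) = 0.0014
R_2 = 0.1950/(45.4360*1.5320) = 0.0028
R_conv_out = 1/(38.2390*1.5320) = 0.0171
R_total = 0.0711 K/W
Q = 181.0020 / 0.0711 = 2546.1653 W

R_total = 0.0711 K/W, Q = 2546.1653 W


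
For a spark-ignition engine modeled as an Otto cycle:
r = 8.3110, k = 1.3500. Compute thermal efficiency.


r^(k-1) = 2.0984
eta = 1 - 1/2.0984 = 0.5234 = 52.3436%

52.3436%


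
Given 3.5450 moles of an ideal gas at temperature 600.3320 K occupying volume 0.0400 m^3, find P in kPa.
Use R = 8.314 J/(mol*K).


P = nRT/V = 3.5450 * 8.314 * 600.3320 / 0.0400
= 17693.6631 / 0.0400 = 442341.5770 Pa = 442.3416 kPa

442.3416 kPa


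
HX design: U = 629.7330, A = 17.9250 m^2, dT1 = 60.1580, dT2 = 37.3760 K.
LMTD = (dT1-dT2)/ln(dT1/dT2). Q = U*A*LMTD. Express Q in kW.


LMTD = 47.8668 K
Q = 629.7330 * 17.9250 * 47.8668 = 540318.8325 W = 540.3188 kW

540.3188 kW


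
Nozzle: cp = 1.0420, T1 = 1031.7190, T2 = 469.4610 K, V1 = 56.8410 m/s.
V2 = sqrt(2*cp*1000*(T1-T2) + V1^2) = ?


dT = 562.2580 K
2*cp*1000*dT = 1171745.6720
V1^2 = 3230.8993
V2 = sqrt(1174976.5713) = 1083.9634 m/s

1083.9634 m/s


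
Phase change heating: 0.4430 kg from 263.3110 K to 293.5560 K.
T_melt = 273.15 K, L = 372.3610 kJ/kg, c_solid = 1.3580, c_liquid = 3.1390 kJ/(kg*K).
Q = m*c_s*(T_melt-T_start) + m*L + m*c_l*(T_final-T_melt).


Q1 (sensible, solid) = 0.4430 * 1.3580 * 9.8390 = 5.9191 kJ
Q2 (latent) = 0.4430 * 372.3610 = 164.9559 kJ
Q3 (sensible, liquid) = 0.4430 * 3.1390 * 20.4060 = 28.3761 kJ
Q_total = 199.2511 kJ

199.2511 kJ


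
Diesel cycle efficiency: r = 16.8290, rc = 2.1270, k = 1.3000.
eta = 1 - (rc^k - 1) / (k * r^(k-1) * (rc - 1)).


r^(k-1) = 2.3325
rc^k = 2.6675
eta = 0.5121 = 51.2056%

51.2056%


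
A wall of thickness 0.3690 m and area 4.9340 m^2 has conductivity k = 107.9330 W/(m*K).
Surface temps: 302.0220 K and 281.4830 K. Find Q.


dT = 20.5390 K
Q = 107.9330 * 4.9340 * 20.5390 / 0.3690 = 29641.9194 W

29641.9194 W


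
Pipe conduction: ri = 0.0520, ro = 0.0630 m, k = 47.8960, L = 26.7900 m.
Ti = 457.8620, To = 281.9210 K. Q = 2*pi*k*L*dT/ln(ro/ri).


dT = 175.9410 K
ln(ro/ri) = 0.1919
Q = 2*pi*47.8960*26.7900*175.9410 / 0.1919 = 7392039.1677 W

7392039.1677 W


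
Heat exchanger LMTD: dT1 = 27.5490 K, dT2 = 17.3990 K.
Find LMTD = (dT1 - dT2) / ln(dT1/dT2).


dT1/dT2 = 1.5834
ln(dT1/dT2) = 0.4596
LMTD = 10.1500 / 0.4596 = 22.0867 K

22.0867 K


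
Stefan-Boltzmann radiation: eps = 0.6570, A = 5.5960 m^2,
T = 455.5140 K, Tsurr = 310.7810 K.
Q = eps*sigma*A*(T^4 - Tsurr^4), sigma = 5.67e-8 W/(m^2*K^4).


T^4 = 4.3053e+10
Tsurr^4 = 9.3286e+09
Q = 0.6570 * 5.67e-8 * 5.5960 * 3.3725e+10 = 7030.3096 W

7030.3096 W


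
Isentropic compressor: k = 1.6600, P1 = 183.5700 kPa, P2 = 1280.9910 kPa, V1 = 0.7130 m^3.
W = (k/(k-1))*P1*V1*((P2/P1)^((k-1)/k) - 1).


(k-1)/k = 0.3976
(P2/P1)^exp = 2.1650
W = 2.5152 * 183.5700 * 0.7130 * (2.1650 - 1) = 383.5251 kJ

383.5251 kJ


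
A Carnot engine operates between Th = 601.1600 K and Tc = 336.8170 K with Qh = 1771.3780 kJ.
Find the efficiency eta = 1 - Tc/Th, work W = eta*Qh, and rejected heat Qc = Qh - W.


eta = 1 - 336.8170/601.1600 = 0.4397
W = 0.4397 * 1771.3780 = 778.9131 kJ
Qc = 1771.3780 - 778.9131 = 992.4649 kJ

eta = 43.9722%, W = 778.9131 kJ, Qc = 992.4649 kJ


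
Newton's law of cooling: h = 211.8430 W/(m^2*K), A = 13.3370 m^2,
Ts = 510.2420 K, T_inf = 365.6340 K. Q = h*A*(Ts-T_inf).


dT = 144.6080 K
Q = 211.8430 * 13.3370 * 144.6080 = 408568.2260 W

408568.2260 W


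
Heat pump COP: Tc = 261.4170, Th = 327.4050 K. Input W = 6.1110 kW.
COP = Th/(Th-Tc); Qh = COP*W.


COP = 327.4050 / 65.9880 = 4.9616
Qh = 4.9616 * 6.1110 = 30.3202 kW

COP = 4.9616, Qh = 30.3202 kW


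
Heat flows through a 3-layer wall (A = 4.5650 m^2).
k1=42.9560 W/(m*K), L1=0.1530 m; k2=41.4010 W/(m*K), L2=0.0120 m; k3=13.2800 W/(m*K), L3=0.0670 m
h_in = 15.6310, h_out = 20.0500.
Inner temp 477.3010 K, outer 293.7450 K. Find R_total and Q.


R_conv_in = 1/(15.6310*4.5650) = 0.0140
R_1 = 0.1530/(42.9560*4.5650) = 0.0008
R_2 = 0.0120/(41.4010*4.5650) = 6.3494e-05
R_3 = 0.0670/(13.2800*4.5650) = 0.0011
R_conv_out = 1/(20.0500*4.5650) = 0.0109
R_total = 0.0269 K/W
Q = 183.5560 / 0.0269 = 6826.4750 W

R_total = 0.0269 K/W, Q = 6826.4750 W


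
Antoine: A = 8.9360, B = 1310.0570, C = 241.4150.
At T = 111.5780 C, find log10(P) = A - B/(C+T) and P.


C+T = 352.9930
B/(C+T) = 3.7113
log10(P) = 8.9360 - 3.7113 = 5.2247
P = 10^5.2247 = 167770.9537 mmHg

167770.9537 mmHg


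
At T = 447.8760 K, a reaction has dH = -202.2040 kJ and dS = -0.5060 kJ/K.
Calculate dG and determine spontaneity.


T*dS = 447.8760 * -0.5060 = -226.6253 kJ
dG = -202.2040 + 226.6253 = 24.4213 kJ (non-spontaneous)

dG = 24.4213 kJ, non-spontaneous


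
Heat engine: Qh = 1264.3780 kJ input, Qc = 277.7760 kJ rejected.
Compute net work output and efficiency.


W = 1264.3780 - 277.7760 = 986.6020 kJ
eta = 986.6020 / 1264.3780 = 0.7803 = 78.0306%

W = 986.6020 kJ, eta = 78.0306%


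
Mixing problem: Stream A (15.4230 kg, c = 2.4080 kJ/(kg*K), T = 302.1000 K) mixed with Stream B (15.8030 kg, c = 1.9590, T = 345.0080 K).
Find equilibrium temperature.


num = 21900.3505
den = 68.0967
Tf = 321.6068 K

321.6068 K


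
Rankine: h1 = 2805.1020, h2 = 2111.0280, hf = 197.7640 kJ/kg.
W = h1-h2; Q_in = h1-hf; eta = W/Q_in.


W = 694.0740 kJ/kg
Q_in = 2607.3380 kJ/kg
eta = 0.2662 = 26.6200%

eta = 26.6200%


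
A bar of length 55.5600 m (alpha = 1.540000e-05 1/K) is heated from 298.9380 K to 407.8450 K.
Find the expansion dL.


dT = 108.9070 K
dL = 1.540000e-05 * 55.5600 * 108.9070 = 0.093183 m
L_final = 55.653183 m

dL = 0.093183 m


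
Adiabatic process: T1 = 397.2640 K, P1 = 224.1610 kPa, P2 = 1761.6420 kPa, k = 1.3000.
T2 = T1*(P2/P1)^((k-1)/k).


(k-1)/k = 0.2308
(P2/P1)^exp = 1.6092
T2 = 397.2640 * 1.6092 = 639.2934 K

639.2934 K


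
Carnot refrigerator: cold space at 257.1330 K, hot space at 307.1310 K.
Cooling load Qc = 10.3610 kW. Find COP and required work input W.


COP = 257.1330 / 49.9980 = 5.1429
W = 10.3610 / 5.1429 = 2.0146 kW

COP = 5.1429, W = 2.0146 kW


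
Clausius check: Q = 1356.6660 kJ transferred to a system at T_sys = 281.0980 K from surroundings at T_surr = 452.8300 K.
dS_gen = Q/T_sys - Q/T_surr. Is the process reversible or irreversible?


dS_sys = 1356.6660/281.0980 = 4.8263 kJ/K
dS_surr = -1356.6660/452.8300 = -2.9960 kJ/K
dS_gen = 4.8263 - 2.9960 = 1.8303 kJ/K (irreversible)

dS_gen = 1.8303 kJ/K, irreversible


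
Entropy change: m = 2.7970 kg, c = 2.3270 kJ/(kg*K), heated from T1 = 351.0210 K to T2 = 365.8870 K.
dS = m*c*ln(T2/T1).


T2/T1 = 1.0424
ln(T2/T1) = 0.0415
dS = 2.7970 * 2.3270 * 0.0415 = 0.2700 kJ/K

0.2700 kJ/K


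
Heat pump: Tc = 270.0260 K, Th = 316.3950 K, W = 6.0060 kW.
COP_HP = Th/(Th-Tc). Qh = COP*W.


COP = 316.3950 / 46.3690 = 6.8234
Qh = 6.8234 * 6.0060 = 40.9814 kW

COP = 6.8234, Qh = 40.9814 kW


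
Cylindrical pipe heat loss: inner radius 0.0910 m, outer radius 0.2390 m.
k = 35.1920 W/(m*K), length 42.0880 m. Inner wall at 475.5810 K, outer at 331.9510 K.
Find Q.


dT = 143.6300 K
ln(ro/ri) = 0.9656
Q = 2*pi*35.1920*42.0880*143.6300 / 0.9656 = 1384293.5330 W

1384293.5330 W


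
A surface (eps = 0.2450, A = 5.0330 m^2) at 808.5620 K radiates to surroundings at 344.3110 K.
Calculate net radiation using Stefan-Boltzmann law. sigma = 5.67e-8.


T^4 = 4.2742e+11
Tsurr^4 = 1.4054e+10
Q = 0.2450 * 5.67e-8 * 5.0330 * 4.1336e+11 = 28900.7503 W

28900.7503 W


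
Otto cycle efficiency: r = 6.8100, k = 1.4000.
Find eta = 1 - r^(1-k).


r^(k-1) = 2.1541
eta = 1 - 1/2.1541 = 0.5358 = 53.5761%

53.5761%


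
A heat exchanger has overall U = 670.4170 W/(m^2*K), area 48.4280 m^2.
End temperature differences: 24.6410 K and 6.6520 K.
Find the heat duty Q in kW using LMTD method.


LMTD = 13.7374 K
Q = 670.4170 * 48.4280 * 13.7374 = 446010.4226 W = 446.0104 kW

446.0104 kW


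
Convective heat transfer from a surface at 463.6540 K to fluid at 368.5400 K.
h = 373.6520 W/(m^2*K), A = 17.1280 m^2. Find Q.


dT = 95.1140 K
Q = 373.6520 * 17.1280 * 95.1140 = 608721.1782 W

608721.1782 W


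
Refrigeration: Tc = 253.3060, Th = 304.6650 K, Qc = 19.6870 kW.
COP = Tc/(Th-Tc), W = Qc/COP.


COP = 253.3060 / 51.3590 = 4.9321
W = 19.6870 / 4.9321 = 3.9916 kW

COP = 4.9321, W = 3.9916 kW


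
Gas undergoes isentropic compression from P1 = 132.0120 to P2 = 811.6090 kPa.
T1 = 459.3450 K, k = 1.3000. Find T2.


(k-1)/k = 0.2308
(P2/P1)^exp = 1.5206
T2 = 459.3450 * 1.5206 = 698.4807 K

698.4807 K


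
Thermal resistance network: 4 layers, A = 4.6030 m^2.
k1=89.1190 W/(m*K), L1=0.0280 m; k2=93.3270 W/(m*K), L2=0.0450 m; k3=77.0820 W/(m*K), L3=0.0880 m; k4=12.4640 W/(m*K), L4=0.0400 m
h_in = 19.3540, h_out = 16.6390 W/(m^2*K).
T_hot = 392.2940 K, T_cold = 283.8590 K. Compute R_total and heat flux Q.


R_conv_in = 1/(19.3540*4.6030) = 0.0112
R_1 = 0.0280/(89.1190*4.6030) = 6.8257e-05
R_2 = 0.0450/(93.3270*4.6030) = 0.0001
R_3 = 0.0880/(77.0820*4.6030) = 0.0002
R_4 = 0.0400/(12.4640*4.6030) = 0.0007
R_conv_out = 1/(16.6390*4.6030) = 0.0131
R_total = 0.0254 K/W
Q = 108.4350 / 0.0254 = 4269.1048 W

R_total = 0.0254 K/W, Q = 4269.1048 W


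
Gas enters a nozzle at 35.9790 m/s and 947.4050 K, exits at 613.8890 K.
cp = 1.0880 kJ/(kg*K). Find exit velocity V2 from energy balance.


dT = 333.5160 K
2*cp*1000*dT = 725730.8160
V1^2 = 1294.4884
V2 = sqrt(727025.3044) = 852.6578 m/s

852.6578 m/s


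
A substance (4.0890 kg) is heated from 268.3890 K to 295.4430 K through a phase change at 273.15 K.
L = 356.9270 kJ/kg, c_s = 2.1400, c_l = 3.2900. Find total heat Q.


Q1 (sensible, solid) = 4.0890 * 2.1400 * 4.7610 = 41.6609 kJ
Q2 (latent) = 4.0890 * 356.9270 = 1459.4745 kJ
Q3 (sensible, liquid) = 4.0890 * 3.2900 * 22.2930 = 299.9035 kJ
Q_total = 1801.0389 kJ

1801.0389 kJ


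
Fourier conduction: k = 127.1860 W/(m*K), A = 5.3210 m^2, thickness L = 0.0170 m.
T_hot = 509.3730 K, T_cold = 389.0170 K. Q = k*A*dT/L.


dT = 120.3560 K
Q = 127.1860 * 5.3210 * 120.3560 / 0.0170 = 4791278.2416 W

4791278.2416 W


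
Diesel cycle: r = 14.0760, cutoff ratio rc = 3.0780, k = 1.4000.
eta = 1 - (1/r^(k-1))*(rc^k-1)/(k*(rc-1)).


r^(k-1) = 2.8800
rc^k = 4.8259
eta = 0.5434 = 54.3369%

54.3369%


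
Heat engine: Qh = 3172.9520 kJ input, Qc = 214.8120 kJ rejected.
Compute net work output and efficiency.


W = 3172.9520 - 214.8120 = 2958.1400 kJ
eta = 2958.1400 / 3172.9520 = 0.9323 = 93.2299%

W = 2958.1400 kJ, eta = 93.2299%


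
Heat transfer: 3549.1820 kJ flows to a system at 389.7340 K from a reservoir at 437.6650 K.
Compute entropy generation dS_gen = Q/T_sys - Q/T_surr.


dS_sys = 3549.1820/389.7340 = 9.1067 kJ/K
dS_surr = -3549.1820/437.6650 = -8.1094 kJ/K
dS_gen = 9.1067 - 8.1094 = 0.9973 kJ/K (irreversible)

dS_gen = 0.9973 kJ/K, irreversible


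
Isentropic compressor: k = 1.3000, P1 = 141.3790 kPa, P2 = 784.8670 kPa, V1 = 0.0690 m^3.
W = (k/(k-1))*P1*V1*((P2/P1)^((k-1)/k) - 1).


(k-1)/k = 0.2308
(P2/P1)^exp = 1.4852
W = 4.3333 * 141.3790 * 0.0690 * (1.4852 - 1) = 20.5109 kJ

20.5109 kJ


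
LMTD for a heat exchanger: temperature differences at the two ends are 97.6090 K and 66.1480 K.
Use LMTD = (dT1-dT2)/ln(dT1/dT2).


dT1/dT2 = 1.4756
ln(dT1/dT2) = 0.3891
LMTD = 31.4610 / 0.3891 = 80.8610 K

80.8610 K


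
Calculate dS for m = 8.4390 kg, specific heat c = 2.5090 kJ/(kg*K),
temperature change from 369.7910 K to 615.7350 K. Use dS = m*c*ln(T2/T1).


T2/T1 = 1.6651
ln(T2/T1) = 0.5099
dS = 8.4390 * 2.5090 * 0.5099 = 10.7959 kJ/K

10.7959 kJ/K


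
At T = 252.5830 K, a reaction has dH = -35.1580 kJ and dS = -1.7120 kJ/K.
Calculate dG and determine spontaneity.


T*dS = 252.5830 * -1.7120 = -432.4221 kJ
dG = -35.1580 + 432.4221 = 397.2641 kJ (non-spontaneous)

dG = 397.2641 kJ, non-spontaneous


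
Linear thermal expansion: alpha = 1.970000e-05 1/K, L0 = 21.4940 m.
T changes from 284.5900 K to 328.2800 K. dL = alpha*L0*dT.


dT = 43.6900 K
dL = 1.970000e-05 * 21.4940 * 43.6900 = 0.018500 m
L_final = 21.512500 m

dL = 0.018500 m


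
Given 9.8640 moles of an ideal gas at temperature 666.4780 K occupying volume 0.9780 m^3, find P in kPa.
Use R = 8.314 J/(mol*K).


P = nRT/V = 9.8640 * 8.314 * 666.4780 / 0.9780
= 54657.3916 / 0.9780 = 55886.9035 Pa = 55.8869 kPa

55.8869 kPa


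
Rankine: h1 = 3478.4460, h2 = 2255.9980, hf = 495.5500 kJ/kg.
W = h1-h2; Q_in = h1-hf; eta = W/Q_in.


W = 1222.4480 kJ/kg
Q_in = 2982.8960 kJ/kg
eta = 0.4098 = 40.9819%

eta = 40.9819%


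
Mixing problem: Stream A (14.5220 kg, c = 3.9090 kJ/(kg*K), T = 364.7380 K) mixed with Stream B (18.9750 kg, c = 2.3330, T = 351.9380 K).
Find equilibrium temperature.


num = 36284.7279
den = 101.0352
Tf = 359.1297 K

359.1297 K


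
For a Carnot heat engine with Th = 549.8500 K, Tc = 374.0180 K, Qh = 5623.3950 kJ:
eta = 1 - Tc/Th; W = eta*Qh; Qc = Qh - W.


eta = 1 - 374.0180/549.8500 = 0.3198
W = 0.3198 * 5623.3950 = 1798.2591 kJ
Qc = 5623.3950 - 1798.2591 = 3825.1359 kJ

eta = 31.9782%, W = 1798.2591 kJ, Qc = 3825.1359 kJ


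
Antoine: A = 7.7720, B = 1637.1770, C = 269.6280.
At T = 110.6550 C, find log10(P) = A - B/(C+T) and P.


C+T = 380.2830
B/(C+T) = 4.3052
log10(P) = 7.7720 - 4.3052 = 3.4668
P = 10^3.4668 = 2929.8520 mmHg

2929.8520 mmHg


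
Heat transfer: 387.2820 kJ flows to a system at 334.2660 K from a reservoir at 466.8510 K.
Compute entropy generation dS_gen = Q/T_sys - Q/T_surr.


dS_sys = 387.2820/334.2660 = 1.1586 kJ/K
dS_surr = -387.2820/466.8510 = -0.8296 kJ/K
dS_gen = 1.1586 - 0.8296 = 0.3290 kJ/K (irreversible)

dS_gen = 0.3290 kJ/K, irreversible


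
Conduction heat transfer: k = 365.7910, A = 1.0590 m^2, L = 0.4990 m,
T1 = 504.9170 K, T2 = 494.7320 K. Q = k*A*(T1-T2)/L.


dT = 10.1850 K
Q = 365.7910 * 1.0590 * 10.1850 / 0.4990 = 7906.5945 W

7906.5945 W


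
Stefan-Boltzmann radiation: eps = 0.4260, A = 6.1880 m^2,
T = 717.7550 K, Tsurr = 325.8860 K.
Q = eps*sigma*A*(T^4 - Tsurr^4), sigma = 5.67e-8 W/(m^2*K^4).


T^4 = 2.6540e+11
Tsurr^4 = 1.1279e+10
Q = 0.4260 * 5.67e-8 * 6.1880 * 2.5412e+11 = 37982.8920 W

37982.8920 W


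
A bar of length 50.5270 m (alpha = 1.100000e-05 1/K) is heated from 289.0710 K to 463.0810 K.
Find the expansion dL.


dT = 174.0100 K
dL = 1.100000e-05 * 50.5270 * 174.0100 = 0.096714 m
L_final = 50.623714 m

dL = 0.096714 m


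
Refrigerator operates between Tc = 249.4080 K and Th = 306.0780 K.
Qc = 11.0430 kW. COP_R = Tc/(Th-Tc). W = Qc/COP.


COP = 249.4080 / 56.6700 = 4.4011
W = 11.0430 / 4.4011 = 2.5092 kW

COP = 4.4011, W = 2.5092 kW


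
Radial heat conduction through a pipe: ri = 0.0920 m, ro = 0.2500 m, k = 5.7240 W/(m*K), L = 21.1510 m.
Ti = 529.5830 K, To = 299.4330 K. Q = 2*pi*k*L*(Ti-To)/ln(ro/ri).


dT = 230.1500 K
ln(ro/ri) = 0.9997
Q = 2*pi*5.7240*21.1510*230.1500 / 0.9997 = 175131.2719 W

175131.2719 W


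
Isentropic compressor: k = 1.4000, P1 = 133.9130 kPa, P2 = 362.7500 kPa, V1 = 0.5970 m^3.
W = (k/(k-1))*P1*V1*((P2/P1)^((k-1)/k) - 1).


(k-1)/k = 0.2857
(P2/P1)^exp = 1.3294
W = 3.5000 * 133.9130 * 0.5970 * (1.3294 - 1) = 92.1673 kJ

92.1673 kJ


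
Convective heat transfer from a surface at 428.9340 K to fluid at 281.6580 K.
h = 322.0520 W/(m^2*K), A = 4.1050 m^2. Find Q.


dT = 147.2760 K
Q = 322.0520 * 4.1050 * 147.2760 = 194702.3271 W

194702.3271 W


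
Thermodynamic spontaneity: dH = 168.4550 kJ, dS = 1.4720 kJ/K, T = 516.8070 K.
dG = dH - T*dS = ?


T*dS = 516.8070 * 1.4720 = 760.7399 kJ
dG = 168.4550 - 760.7399 = -592.2849 kJ (spontaneous)

dG = -592.2849 kJ, spontaneous


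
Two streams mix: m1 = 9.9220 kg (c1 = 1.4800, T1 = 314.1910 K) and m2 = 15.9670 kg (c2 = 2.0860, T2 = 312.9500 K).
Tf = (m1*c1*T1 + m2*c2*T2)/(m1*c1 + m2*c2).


num = 15037.2329
den = 47.9917
Tf = 313.3297 K

313.3297 K


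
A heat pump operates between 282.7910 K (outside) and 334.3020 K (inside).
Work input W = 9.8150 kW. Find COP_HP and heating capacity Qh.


COP = 334.3020 / 51.5110 = 6.4899
Qh = 6.4899 * 9.8150 = 63.6985 kW

COP = 6.4899, Qh = 63.6985 kW


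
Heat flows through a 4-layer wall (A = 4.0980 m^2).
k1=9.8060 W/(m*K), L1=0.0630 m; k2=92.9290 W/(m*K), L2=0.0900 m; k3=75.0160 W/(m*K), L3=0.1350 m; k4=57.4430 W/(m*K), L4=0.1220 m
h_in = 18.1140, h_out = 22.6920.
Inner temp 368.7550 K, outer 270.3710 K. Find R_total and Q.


R_conv_in = 1/(18.1140*4.0980) = 0.0135
R_1 = 0.0630/(9.8060*4.0980) = 0.0016
R_2 = 0.0900/(92.9290*4.0980) = 0.0002
R_3 = 0.1350/(75.0160*4.0980) = 0.0004
R_4 = 0.1220/(57.4430*4.0980) = 0.0005
R_conv_out = 1/(22.6920*4.0980) = 0.0108
R_total = 0.0270 K/W
Q = 98.3840 / 0.0270 = 3645.6676 W

R_total = 0.0270 K/W, Q = 3645.6676 W


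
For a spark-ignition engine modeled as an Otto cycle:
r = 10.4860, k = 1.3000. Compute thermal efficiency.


r^(k-1) = 2.0239
eta = 1 - 1/2.0239 = 0.5059 = 50.5898%

50.5898%


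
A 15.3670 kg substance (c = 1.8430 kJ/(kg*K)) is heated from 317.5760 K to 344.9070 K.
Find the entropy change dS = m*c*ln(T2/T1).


T2/T1 = 1.0861
ln(T2/T1) = 0.0826
dS = 15.3670 * 1.8430 * 0.0826 = 2.3381 kJ/K

2.3381 kJ/K


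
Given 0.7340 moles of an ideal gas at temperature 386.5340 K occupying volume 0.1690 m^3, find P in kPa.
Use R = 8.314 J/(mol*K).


P = nRT/V = 0.7340 * 8.314 * 386.5340 / 0.1690
= 2358.8145 / 0.1690 = 13957.4820 Pa = 13.9575 kPa

13.9575 kPa


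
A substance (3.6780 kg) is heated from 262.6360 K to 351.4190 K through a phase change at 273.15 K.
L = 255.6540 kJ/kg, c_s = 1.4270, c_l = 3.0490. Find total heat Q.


Q1 (sensible, solid) = 3.6780 * 1.4270 * 10.5140 = 55.1828 kJ
Q2 (latent) = 3.6780 * 255.6540 = 940.2954 kJ
Q3 (sensible, liquid) = 3.6780 * 3.0490 * 78.2690 = 877.7259 kJ
Q_total = 1873.2041 kJ

1873.2041 kJ


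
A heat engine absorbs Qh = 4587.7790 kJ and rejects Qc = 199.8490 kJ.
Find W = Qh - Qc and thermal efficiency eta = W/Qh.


W = 4587.7790 - 199.8490 = 4387.9300 kJ
eta = 4387.9300 / 4587.7790 = 0.9564 = 95.6439%

W = 4387.9300 kJ, eta = 95.6439%


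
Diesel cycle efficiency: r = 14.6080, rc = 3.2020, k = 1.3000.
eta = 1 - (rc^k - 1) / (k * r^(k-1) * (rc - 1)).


r^(k-1) = 2.2355
rc^k = 4.5399
eta = 0.4468 = 44.6835%

44.6835%


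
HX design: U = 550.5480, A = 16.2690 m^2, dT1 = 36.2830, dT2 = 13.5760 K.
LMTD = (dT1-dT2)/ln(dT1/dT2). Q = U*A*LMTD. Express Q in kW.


LMTD = 23.0986 K
Q = 550.5480 * 16.2690 * 23.0986 = 206891.2213 W = 206.8912 kW

206.8912 kW


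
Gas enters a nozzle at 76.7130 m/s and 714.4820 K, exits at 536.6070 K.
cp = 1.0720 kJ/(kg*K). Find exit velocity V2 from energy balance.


dT = 177.8750 K
2*cp*1000*dT = 381364.0000
V1^2 = 5884.8844
V2 = sqrt(387248.8844) = 622.2932 m/s

622.2932 m/s


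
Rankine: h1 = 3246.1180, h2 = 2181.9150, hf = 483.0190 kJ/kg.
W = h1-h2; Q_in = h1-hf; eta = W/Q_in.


W = 1064.2030 kJ/kg
Q_in = 2763.0990 kJ/kg
eta = 0.3851 = 38.5148%

eta = 38.5148%


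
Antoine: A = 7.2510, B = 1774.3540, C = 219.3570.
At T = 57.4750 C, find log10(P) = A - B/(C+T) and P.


C+T = 276.8320
B/(C+T) = 6.4095
log10(P) = 7.2510 - 6.4095 = 0.8415
P = 10^0.8415 = 6.9423 mmHg

6.9423 mmHg


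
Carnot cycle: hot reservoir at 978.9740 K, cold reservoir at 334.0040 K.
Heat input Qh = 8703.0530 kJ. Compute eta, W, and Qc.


eta = 1 - 334.0040/978.9740 = 0.6588
W = 0.6588 * 8703.0530 = 5733.7663 kJ
Qc = 8703.0530 - 5733.7663 = 2969.2867 kJ

eta = 65.8822%, W = 5733.7663 kJ, Qc = 2969.2867 kJ


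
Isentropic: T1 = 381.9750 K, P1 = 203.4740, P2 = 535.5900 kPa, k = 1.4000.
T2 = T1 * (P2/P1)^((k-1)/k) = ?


(k-1)/k = 0.2857
(P2/P1)^exp = 1.3185
T2 = 381.9750 * 1.3185 = 503.6483 K

503.6483 K


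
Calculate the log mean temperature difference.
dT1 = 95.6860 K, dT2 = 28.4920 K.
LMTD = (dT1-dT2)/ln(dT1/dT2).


dT1/dT2 = 3.3583
ln(dT1/dT2) = 1.2114
LMTD = 67.1940 / 1.2114 = 55.4658 K

55.4658 K


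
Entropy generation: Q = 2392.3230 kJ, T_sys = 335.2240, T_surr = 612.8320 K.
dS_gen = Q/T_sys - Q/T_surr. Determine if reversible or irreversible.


dS_sys = 2392.3230/335.2240 = 7.1365 kJ/K
dS_surr = -2392.3230/612.8320 = -3.9037 kJ/K
dS_gen = 7.1365 - 3.9037 = 3.2328 kJ/K (irreversible)

dS_gen = 3.2328 kJ/K, irreversible


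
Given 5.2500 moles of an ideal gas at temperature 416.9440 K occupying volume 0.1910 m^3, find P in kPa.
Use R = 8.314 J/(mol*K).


P = nRT/V = 5.2500 * 8.314 * 416.9440 / 0.1910
= 18198.9802 / 0.1910 = 95282.6188 Pa = 95.2826 kPa

95.2826 kPa


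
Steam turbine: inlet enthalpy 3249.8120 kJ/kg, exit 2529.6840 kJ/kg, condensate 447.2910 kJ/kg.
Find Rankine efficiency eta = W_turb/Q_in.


W = 720.1280 kJ/kg
Q_in = 2802.5210 kJ/kg
eta = 0.2570 = 25.6957%

eta = 25.6957%


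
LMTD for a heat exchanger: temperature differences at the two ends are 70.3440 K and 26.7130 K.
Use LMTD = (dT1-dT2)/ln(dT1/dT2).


dT1/dT2 = 2.6333
ln(dT1/dT2) = 0.9682
LMTD = 43.6310 / 0.9682 = 45.0618 K

45.0618 K


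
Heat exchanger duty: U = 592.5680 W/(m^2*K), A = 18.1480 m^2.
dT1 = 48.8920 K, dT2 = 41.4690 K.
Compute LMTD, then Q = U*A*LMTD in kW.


LMTD = 45.0787 K
Q = 592.5680 * 18.1480 * 45.0787 = 484772.7592 W = 484.7728 kW

484.7728 kW


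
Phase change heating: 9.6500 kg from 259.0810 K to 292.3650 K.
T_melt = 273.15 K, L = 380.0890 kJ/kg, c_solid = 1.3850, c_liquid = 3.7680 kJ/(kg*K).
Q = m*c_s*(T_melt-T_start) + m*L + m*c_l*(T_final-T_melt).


Q1 (sensible, solid) = 9.6500 * 1.3850 * 14.0690 = 188.0357 kJ
Q2 (latent) = 9.6500 * 380.0890 = 3667.8589 kJ
Q3 (sensible, liquid) = 9.6500 * 3.7680 * 19.2150 = 698.6805 kJ
Q_total = 4554.5750 kJ

4554.5750 kJ


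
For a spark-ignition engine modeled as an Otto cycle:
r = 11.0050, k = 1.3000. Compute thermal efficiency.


r^(k-1) = 2.0534
eta = 1 - 1/2.0534 = 0.5130 = 51.3007%

51.3007%


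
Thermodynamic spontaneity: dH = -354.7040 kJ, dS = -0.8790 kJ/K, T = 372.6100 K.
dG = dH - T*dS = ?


T*dS = 372.6100 * -0.8790 = -327.5242 kJ
dG = -354.7040 + 327.5242 = -27.1798 kJ (spontaneous)

dG = -27.1798 kJ, spontaneous


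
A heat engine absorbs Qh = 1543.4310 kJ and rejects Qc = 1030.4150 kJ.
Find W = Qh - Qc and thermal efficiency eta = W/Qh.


W = 1543.4310 - 1030.4150 = 513.0160 kJ
eta = 513.0160 / 1543.4310 = 0.3324 = 33.2387%

W = 513.0160 kJ, eta = 33.2387%


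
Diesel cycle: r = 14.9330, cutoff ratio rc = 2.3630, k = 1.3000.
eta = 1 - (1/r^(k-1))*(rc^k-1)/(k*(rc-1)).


r^(k-1) = 2.2503
rc^k = 3.0585
eta = 0.4838 = 48.3751%

48.3751%


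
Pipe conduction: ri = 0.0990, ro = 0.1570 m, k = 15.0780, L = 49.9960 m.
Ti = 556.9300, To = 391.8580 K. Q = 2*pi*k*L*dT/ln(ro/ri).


dT = 165.0720 K
ln(ro/ri) = 0.4611
Q = 2*pi*15.0780*49.9960*165.0720 / 0.4611 = 1695558.2411 W

1695558.2411 W


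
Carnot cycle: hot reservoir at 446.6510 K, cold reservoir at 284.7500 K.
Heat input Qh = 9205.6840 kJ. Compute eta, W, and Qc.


eta = 1 - 284.7500/446.6510 = 0.3625
W = 0.3625 * 9205.6840 = 3336.8546 kJ
Qc = 9205.6840 - 3336.8546 = 5868.8294 kJ

eta = 36.2478%, W = 3336.8546 kJ, Qc = 5868.8294 kJ


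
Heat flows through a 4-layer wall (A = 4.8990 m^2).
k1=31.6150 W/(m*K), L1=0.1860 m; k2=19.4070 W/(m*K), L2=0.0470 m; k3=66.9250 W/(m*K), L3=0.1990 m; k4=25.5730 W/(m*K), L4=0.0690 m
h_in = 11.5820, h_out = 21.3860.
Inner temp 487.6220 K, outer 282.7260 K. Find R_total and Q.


R_conv_in = 1/(11.5820*4.8990) = 0.0176
R_1 = 0.1860/(31.6150*4.8990) = 0.0012
R_2 = 0.0470/(19.4070*4.8990) = 0.0005
R_3 = 0.1990/(66.9250*4.8990) = 0.0006
R_4 = 0.0690/(25.5730*4.8990) = 0.0006
R_conv_out = 1/(21.3860*4.8990) = 0.0095
R_total = 0.0300 K/W
Q = 204.8960 / 0.0300 = 6824.8904 W

R_total = 0.0300 K/W, Q = 6824.8904 W


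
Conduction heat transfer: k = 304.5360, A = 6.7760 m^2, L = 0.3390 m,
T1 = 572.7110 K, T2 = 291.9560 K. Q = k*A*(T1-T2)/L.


dT = 280.7550 K
Q = 304.5360 * 6.7760 * 280.7550 / 0.3390 = 1708991.2440 W

1708991.2440 W


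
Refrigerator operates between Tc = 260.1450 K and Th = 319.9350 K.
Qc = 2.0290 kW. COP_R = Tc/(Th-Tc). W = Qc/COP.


COP = 260.1450 / 59.7900 = 4.3510
W = 2.0290 / 4.3510 = 0.4663 kW

COP = 4.3510, W = 0.4663 kW


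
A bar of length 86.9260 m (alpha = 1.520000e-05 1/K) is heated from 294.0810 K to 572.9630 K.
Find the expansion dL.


dT = 278.8820 K
dL = 1.520000e-05 * 86.9260 * 278.8820 = 0.368480 m
L_final = 87.294480 m

dL = 0.368480 m


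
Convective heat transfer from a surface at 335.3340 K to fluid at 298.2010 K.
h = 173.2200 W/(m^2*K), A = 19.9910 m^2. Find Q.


dT = 37.1330 K
Q = 173.2200 * 19.9910 * 37.1330 = 128585.6756 W

128585.6756 W


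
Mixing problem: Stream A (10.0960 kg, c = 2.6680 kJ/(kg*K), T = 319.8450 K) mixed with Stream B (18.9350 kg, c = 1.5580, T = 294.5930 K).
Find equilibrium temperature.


num = 17306.0944
den = 56.4369
Tf = 306.6452 K

306.6452 K


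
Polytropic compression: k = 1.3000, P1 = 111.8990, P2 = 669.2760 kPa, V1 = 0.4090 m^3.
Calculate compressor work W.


(k-1)/k = 0.2308
(P2/P1)^exp = 1.5110
W = 4.3333 * 111.8990 * 0.4090 * (1.5110 - 1) = 101.3374 kJ

101.3374 kJ


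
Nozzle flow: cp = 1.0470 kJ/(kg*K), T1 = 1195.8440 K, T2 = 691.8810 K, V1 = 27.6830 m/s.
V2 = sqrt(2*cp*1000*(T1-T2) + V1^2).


dT = 503.9630 K
2*cp*1000*dT = 1055298.5220
V1^2 = 766.3485
V2 = sqrt(1056064.8705) = 1027.6502 m/s

1027.6502 m/s


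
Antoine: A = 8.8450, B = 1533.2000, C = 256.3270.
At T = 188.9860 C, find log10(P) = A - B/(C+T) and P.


C+T = 445.3130
B/(C+T) = 3.4430
log10(P) = 8.8450 - 3.4430 = 5.4020
P = 10^5.4020 = 252364.5955 mmHg

252364.5955 mmHg


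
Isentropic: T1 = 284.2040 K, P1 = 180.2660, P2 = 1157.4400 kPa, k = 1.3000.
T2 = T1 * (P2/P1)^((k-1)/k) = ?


(k-1)/k = 0.2308
(P2/P1)^exp = 1.5359
T2 = 284.2040 * 1.5359 = 436.5117 K

436.5117 K


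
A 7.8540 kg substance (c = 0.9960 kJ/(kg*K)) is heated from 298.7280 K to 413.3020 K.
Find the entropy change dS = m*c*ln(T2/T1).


T2/T1 = 1.3835
ln(T2/T1) = 0.3246
dS = 7.8540 * 0.9960 * 0.3246 = 2.5396 kJ/K

2.5396 kJ/K


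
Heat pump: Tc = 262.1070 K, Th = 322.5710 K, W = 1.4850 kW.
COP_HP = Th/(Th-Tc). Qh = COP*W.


COP = 322.5710 / 60.4640 = 5.3349
Qh = 5.3349 * 1.4850 = 7.9224 kW

COP = 5.3349, Qh = 7.9224 kW


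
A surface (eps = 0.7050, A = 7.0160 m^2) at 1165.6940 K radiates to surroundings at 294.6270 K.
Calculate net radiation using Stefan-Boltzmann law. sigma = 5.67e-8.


T^4 = 1.8465e+12
Tsurr^4 = 7.5351e+09
Q = 0.7050 * 5.67e-8 * 7.0160 * 1.8389e+12 = 515731.9992 W

515731.9992 W
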